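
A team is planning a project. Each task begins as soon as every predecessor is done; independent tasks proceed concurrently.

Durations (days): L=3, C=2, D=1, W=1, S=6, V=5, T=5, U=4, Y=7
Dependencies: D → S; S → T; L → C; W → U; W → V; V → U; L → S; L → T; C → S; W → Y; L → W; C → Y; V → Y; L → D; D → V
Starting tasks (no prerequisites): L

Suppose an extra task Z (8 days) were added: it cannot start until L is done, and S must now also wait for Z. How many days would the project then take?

22

Originally the project takes 16 days.
With Z inserted, S now waits for max(C, D, L, Z).
New critical path: L→Z→S→T = 3+8+6+5 = 22 ⇒ 22 days.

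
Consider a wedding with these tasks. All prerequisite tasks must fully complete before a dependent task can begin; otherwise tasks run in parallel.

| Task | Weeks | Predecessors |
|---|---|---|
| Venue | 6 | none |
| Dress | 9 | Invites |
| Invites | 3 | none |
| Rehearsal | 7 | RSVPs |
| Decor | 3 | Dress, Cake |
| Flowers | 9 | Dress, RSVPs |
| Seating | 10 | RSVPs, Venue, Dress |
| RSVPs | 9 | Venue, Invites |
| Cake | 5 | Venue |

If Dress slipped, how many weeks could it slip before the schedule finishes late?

The longest chain is Venue→RSVPs→Seating = 6+9+10 = 25; overall finish 25 weeks.
Longest path through Dress: 22 weeks (earliest finish 12, latest finish 15).
So Dress can slip 15 − 12 = 3 weeks.

3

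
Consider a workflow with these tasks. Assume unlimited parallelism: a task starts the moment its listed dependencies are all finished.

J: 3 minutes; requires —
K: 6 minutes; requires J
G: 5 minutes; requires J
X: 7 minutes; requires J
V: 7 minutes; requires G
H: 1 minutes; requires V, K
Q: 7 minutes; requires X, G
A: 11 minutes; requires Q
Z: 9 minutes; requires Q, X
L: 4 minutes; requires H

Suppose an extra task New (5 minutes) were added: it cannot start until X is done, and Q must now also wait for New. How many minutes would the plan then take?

33

Originally the plan takes 28 minutes.
With New inserted, Q now waits for max(X, G, New).
New critical path: J→X→New→Q→A = 3+7+5+7+11 = 33 ⇒ 33 minutes.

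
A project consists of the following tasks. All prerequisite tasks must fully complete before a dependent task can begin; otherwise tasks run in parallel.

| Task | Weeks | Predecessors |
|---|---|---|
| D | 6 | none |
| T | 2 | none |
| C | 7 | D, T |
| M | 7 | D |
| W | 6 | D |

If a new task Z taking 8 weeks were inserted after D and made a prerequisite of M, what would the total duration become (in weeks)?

21

Originally the plan takes 13 weeks.
With Z inserted, M now waits for max(D, Z).
New critical path: D→Z→M = 6+8+7 = 21 ⇒ 21 weeks.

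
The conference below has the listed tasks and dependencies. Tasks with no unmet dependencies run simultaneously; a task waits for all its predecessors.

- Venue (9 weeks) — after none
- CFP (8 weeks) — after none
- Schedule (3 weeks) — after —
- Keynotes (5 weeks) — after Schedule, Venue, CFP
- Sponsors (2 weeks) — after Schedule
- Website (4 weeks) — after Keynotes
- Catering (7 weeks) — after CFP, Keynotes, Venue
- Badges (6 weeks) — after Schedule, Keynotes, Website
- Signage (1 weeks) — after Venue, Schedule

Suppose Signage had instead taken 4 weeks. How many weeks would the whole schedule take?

As given, the longest chain is Venue→Keynotes→Website→Badges = 9+5+4+6 = 24, so the finish is 24 weeks.
The longest path through Signage is only 10 weeks, so Signage has float 14.
No other chain overtakes it, so the finish is 24 weeks.

24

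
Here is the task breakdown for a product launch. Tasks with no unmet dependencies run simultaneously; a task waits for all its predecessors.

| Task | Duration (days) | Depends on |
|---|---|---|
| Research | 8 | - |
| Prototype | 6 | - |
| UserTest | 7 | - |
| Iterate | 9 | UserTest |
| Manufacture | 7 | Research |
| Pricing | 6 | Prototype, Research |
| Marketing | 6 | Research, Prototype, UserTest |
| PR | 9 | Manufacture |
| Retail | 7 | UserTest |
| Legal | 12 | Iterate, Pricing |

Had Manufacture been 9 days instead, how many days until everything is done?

As given, the longest chain is UserTest→Iterate→Legal = 7+9+12 = 28, so the finish is 28 days.
Manufacture is off the critical path — its longest chain is 24 days, giving 4 of slack.
No other chain overtakes it, so the finish is 28 days.

28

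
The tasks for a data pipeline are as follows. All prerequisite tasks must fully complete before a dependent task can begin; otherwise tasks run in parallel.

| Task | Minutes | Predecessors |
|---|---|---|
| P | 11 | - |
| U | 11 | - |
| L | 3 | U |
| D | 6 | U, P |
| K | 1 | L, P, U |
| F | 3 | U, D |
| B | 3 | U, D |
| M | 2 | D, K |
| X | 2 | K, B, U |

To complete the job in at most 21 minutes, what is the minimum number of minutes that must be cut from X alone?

Current finish: 22 minutes; target: 21.
X is on every critical path, so each minute cut from X cuts the finish by one (this holds down to a finish of 21).
Need 22 − 21 = 1 minute off X → X becomes 1 minute, finish becomes 21.

1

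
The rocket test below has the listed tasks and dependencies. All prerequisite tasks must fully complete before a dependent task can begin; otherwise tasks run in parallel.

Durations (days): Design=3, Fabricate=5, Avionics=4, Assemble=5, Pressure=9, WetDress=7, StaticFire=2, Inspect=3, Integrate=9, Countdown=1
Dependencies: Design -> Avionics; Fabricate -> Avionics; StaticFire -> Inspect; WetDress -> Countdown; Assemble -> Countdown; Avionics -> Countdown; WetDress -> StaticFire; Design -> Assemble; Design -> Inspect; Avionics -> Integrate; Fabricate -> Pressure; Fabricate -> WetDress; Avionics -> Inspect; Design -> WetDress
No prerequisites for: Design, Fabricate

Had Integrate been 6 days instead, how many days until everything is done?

17

As given, the longest chain is Fabricate→Avionics→Integrate = 5+4+9 = 18, so the finish is 18 days.
Since Integrate is critical, the -3 change carries straight to that chain (now 15 days).
New critical path: Fabricate→WetDress→StaticFire→Inspect = 5+7+2+3 = 17 ⇒ 17 days.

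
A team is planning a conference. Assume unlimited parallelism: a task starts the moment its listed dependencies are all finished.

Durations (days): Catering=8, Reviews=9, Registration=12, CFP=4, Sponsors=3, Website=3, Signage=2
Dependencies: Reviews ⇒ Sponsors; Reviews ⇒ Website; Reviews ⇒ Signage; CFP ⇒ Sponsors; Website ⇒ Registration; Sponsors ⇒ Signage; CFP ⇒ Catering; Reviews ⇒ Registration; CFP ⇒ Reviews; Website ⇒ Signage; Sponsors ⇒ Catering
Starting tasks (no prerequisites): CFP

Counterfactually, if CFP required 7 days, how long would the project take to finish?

31

Baseline: CFP→Reviews→Website→Registration = 4+9+3+12 = 28 → 28 days.
Since CFP is critical, the +3 change carries straight to that chain (now 31 days).
That remains the longest chain; total 31 days.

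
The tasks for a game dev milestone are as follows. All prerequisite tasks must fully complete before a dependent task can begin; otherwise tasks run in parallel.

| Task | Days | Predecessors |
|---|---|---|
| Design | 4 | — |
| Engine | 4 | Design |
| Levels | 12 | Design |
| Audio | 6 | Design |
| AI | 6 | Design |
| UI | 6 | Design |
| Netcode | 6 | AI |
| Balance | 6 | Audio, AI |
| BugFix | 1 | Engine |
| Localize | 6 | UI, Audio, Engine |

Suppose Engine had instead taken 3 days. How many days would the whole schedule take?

Actual critical path: Design→Levels = 4+12 = 16 ⇒ 16 days.
The longest path through Engine is only 14 days, so Engine has float 2.
That remains the longest chain; total 16 days.

16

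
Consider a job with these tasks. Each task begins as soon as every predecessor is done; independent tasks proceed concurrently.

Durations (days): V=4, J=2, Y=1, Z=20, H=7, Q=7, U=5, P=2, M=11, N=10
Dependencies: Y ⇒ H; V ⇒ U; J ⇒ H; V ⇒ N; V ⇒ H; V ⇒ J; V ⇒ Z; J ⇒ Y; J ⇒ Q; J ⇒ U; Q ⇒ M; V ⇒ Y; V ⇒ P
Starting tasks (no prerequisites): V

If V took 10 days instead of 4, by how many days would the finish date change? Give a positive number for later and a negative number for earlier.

Baseline: V→J→Q→M = 4+2+7+11 = 24 → 24 days.
V lies on that path, so at 10 days the path becomes 30 days.
That remains the longest chain; total 30 days.
Change in finish: 30 − 24 = +6 days.

6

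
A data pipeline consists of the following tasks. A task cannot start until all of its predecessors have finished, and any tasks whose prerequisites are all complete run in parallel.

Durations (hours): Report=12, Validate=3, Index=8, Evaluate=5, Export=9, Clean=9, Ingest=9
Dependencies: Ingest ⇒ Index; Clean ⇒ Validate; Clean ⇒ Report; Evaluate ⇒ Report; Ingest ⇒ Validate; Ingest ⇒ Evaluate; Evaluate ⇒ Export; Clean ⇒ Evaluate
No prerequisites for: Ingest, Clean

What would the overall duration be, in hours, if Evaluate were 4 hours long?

25

Critical path before the change: Ingest→Evaluate→Report = 9+5+12 = 26 giving 26 hours.
Evaluate lies on that path, so at 4 hours the path becomes 25 hours.
The critical path is still Ingest→Evaluate→Report; finish is now 25 hours.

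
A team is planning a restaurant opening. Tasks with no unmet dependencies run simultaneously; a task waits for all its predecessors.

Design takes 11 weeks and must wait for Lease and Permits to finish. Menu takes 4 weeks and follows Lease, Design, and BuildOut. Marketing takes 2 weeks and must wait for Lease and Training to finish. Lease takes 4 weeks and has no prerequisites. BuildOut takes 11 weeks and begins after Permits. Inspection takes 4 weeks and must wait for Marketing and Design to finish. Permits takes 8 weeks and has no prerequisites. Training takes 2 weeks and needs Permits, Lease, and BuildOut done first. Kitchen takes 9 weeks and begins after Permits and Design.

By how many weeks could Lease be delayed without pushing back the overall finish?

Permits→Design→Kitchen = 8+11+9 = 28 sets the makespan at 28 weeks.
The longest chain containing Lease totals 24 weeks.
Float = 28 − 24 = 4.

4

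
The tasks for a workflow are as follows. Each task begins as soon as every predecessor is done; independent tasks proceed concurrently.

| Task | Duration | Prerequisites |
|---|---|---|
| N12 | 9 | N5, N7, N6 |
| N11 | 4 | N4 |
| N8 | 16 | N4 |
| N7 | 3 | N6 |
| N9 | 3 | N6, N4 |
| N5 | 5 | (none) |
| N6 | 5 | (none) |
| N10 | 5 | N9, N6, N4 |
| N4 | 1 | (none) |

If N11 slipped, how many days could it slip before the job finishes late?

12

The longest chain is N4→N8 = 1+16 = 17; overall finish 17 days.
N11 finishes as early as 5 and must finish by 17.
Float = 17 − 5 = 12.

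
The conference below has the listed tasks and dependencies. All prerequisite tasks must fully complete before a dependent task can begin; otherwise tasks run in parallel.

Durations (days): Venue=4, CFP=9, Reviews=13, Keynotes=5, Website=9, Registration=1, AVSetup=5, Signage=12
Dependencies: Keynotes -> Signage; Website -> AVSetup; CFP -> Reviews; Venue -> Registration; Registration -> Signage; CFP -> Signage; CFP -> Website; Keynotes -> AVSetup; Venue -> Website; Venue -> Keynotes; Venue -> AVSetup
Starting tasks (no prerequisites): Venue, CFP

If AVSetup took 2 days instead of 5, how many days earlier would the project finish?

Actual critical path: CFP→Website→AVSetup = 9+9+5 = 23 ⇒ 23 days.
Since AVSetup is critical, the -3 change carries straight to that chain (now 20 days).
Now CFP→Reviews = 9+13 = 22 is longest, so the finish becomes 22 days.
Change in finish: 22 − 23 = -1 days.

1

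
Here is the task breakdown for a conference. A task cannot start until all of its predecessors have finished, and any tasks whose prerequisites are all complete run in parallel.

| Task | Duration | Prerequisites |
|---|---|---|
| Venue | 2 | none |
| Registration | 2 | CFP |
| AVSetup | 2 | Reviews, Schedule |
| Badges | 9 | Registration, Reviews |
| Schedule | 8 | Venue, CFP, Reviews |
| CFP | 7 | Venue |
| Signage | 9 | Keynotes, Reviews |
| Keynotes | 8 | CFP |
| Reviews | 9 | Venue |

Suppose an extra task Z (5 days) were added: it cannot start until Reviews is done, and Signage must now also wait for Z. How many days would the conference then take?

26

Originally the conference takes 26 days.
With Z inserted, Signage now waits for max(Keynotes, Reviews, Z).
New critical path: Venue→CFP→Keynotes→Signage = 2+7+8+9 = 26 ⇒ 26 days.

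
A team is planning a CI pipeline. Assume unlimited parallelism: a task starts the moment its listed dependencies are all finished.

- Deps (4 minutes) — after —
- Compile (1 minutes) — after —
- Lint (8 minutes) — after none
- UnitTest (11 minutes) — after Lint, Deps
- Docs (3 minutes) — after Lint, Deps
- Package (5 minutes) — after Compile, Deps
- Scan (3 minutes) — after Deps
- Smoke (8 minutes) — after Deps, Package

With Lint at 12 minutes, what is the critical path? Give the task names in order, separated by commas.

Critical path before the change: Lint→UnitTest = 8+11 = 19 giving 19 minutes.
Since Lint is critical, the +4 change carries straight to that chain (now 23 minutes).
The critical path is still Lint→UnitTest; finish is now 23 minutes.

Lint, UnitTest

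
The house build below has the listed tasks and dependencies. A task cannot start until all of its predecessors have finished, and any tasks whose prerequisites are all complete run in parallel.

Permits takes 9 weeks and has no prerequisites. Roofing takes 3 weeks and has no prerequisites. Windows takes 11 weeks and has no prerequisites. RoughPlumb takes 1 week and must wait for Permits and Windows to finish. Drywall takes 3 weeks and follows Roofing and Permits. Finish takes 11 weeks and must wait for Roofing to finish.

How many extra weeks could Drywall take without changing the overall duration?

2

Critical path: Roofing→Finish = 3+11 = 14, so the finish is 14 weeks.
Longest path through Drywall: 12 weeks (earliest finish 12, latest finish 14).
So Drywall can slip 14 − 12 = 2 weeks.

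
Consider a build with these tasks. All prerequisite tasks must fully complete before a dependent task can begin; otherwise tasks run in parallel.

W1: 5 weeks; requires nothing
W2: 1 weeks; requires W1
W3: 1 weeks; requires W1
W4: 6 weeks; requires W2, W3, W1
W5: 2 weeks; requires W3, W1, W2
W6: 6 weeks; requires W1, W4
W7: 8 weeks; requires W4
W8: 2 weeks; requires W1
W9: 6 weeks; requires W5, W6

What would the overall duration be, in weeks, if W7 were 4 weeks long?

24

Actual critical path: W1→W2→W4→W6→W9 = 5+1+6+6+6 = 24 ⇒ 24 weeks.
The longest path through W7 is only 20 weeks, so W7 has float 4.
No other chain overtakes it, so the finish is 24 weeks.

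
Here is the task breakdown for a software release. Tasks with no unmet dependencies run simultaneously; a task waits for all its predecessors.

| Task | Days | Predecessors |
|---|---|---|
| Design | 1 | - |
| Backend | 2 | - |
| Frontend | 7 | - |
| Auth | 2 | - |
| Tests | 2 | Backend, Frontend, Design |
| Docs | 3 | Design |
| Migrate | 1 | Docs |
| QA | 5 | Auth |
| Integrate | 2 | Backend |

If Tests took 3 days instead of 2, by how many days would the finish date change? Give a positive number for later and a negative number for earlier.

Baseline: Frontend→Tests = 7+2 = 9 → 9 days.
Tests lies on that path, so at 3 days the path becomes 10 days.
The critical path is still Frontend→Tests; finish is now 10 days.
Change in finish: 10 − 9 = +1 days.

1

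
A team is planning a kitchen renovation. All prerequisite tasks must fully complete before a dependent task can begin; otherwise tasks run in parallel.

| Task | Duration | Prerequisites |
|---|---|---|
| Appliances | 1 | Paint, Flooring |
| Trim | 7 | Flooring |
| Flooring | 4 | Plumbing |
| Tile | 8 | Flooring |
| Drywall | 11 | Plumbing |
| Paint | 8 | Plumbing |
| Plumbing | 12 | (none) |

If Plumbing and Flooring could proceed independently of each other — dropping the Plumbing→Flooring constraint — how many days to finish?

Before: longest chain Plumbing→Flooring→Tile = 12+4+8 = 24, finish 24.
Without Plumbing→Flooring, Flooring's earliest start moves from 12 to 0.
New critical path: Plumbing→Drywall = 12+11 = 23 ⇒ 23 days.

23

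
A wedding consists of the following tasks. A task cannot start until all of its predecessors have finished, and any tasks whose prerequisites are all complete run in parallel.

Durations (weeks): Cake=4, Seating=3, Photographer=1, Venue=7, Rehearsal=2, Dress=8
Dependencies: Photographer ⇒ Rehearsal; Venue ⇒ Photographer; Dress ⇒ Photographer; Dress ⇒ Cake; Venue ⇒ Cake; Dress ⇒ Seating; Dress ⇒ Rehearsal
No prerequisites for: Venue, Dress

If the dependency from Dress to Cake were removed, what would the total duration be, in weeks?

11

Before: longest chain Dress→Cake = 8+4 = 12, finish 12.
Without Dress→Cake, Cake's earliest start moves from 8 to 7.
After: Venue→Cake = 7+4 = 11 → 11 weeks.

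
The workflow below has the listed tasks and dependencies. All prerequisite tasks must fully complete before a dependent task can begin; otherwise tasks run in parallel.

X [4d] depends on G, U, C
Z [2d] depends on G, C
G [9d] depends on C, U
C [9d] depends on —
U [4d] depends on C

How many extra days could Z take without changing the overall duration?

2

C→U→G→X = 9+4+9+4 = 26 sets the makespan at 26 days.
Longest path through Z: 24 days (earliest finish 24, latest finish 26).
So Z can slip 26 − 24 = 2 days.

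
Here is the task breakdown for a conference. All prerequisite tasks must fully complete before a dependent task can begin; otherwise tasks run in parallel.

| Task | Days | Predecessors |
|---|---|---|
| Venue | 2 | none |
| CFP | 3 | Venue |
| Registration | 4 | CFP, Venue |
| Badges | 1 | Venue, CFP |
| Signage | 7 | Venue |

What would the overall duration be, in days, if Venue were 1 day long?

Actual critical path: Venue→CFP→Registration = 2+3+4 = 9 ⇒ 9 days.
Venue is on the critical path; changing it to 1 makes that path 8 days.
That remains the longest chain; total 8 days.

8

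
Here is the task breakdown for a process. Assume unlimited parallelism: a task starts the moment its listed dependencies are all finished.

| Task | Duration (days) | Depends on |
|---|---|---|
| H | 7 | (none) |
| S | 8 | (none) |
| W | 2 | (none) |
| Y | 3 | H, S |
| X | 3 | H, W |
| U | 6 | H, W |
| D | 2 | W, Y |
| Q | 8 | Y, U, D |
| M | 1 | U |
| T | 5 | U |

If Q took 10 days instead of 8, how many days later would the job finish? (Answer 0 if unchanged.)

Actual critical path: H→U→Q = 7+6+8 = 21 ⇒ 21 days.
Since Q is critical, the +2 change carries straight to that chain (now 23 days).
That remains the longest chain; total 23 days.
Change in finish: 23 − 21 = +2 days.

2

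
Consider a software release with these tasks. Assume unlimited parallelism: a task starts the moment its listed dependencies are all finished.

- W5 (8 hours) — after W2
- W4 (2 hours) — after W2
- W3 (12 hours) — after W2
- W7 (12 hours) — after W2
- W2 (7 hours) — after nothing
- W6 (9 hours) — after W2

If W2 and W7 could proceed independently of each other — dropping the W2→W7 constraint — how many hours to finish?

19

Original critical path: W2→W3 = 7+12 = 19 ⇒ 19 hours.
Without W2→W7, W7's earliest start moves from 7 to 0.
After: W2→W3 = 7+12 = 19 → 19 hours.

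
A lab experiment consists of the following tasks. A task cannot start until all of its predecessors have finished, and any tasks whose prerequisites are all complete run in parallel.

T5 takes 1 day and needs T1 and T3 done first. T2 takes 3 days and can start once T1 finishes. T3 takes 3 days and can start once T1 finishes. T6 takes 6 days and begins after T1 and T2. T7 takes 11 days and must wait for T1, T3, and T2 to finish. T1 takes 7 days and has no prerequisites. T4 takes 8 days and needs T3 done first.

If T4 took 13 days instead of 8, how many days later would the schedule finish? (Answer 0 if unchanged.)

Baseline: T1→T2→T7 = 7+3+11 = 21 → 21 days.
T4 is off the critical path — its longest chain is 18 days, giving 3 of slack.
The binding chain switches to T1→T3→T4 = 7+3+13 = 23; finish 23 days.
Change in finish: 23 − 21 = +2 days.

2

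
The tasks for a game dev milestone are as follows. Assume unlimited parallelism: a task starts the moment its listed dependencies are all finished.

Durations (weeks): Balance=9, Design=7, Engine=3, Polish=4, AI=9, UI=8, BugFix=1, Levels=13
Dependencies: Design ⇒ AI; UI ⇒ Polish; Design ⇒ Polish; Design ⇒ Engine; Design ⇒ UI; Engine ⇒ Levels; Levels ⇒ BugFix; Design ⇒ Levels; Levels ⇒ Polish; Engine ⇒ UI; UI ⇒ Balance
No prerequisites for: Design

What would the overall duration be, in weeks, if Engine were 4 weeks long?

Actual critical path: Design→Engine→Levels→Polish = 7+3+13+4 = 27 ⇒ 27 weeks.
Engine is on the critical path; changing it to 4 makes that path 28 weeks.
The critical path is still Design→Engine→Levels→Polish; finish is now 28 weeks.

28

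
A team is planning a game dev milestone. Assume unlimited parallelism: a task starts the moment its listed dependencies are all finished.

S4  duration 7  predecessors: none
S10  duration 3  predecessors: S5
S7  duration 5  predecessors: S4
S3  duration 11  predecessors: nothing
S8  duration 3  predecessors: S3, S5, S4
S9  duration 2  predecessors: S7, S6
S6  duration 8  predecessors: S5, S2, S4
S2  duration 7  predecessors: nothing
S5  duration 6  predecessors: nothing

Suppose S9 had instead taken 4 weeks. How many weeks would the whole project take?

Actual critical path: S2→S6→S9 = 7+8+2 = 17 ⇒ 17 weeks.
S9 is on the critical path; changing it to 4 makes that path 19 weeks.
The critical path is still S2→S6→S9; finish is now 19 weeks.

19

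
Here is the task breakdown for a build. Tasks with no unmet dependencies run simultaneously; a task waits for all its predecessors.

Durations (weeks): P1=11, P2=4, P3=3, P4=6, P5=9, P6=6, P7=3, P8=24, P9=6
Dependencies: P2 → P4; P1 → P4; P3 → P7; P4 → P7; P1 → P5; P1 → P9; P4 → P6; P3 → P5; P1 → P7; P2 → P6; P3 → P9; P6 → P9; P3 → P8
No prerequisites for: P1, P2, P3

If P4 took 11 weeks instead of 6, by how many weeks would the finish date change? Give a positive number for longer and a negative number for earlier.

5

Actual critical path: P1→P4→P6→P9 = 11+6+6+6 = 29 ⇒ 29 weeks.
P4 is on the critical path; changing it to 11 makes that path 34 weeks.
The critical path is still P1→P4→P6→P9; finish is now 34 weeks.
Change in finish: 34 − 29 = +5 weeks.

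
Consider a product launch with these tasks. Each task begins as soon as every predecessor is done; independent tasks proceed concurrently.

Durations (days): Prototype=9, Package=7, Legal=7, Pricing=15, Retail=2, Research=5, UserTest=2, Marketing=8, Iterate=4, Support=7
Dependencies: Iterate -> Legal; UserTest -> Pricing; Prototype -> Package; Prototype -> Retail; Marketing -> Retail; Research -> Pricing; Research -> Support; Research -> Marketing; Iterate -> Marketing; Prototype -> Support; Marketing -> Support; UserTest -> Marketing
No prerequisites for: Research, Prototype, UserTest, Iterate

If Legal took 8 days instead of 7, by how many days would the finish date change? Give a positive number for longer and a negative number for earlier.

Actual critical path: Research→Pricing = 5+15 = 20 ⇒ 20 days.
Legal is off the critical path — its longest chain is 11 days, giving 9 of slack.
No other chain overtakes it, so the finish is 20 days.
Change in finish: 20 − 20 = +0 days.

0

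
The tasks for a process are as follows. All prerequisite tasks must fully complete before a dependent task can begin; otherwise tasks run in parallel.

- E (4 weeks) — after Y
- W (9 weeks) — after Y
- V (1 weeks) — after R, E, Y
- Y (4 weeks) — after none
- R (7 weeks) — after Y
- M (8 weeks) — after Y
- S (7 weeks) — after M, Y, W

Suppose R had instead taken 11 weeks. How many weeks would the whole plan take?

As given, the longest chain is Y→W→S = 4+9+7 = 20, so the finish is 20 weeks.
R is off the critical path — its longest chain is 12 weeks, giving 8 of slack.
That remains the longest chain; total 20 weeks.

20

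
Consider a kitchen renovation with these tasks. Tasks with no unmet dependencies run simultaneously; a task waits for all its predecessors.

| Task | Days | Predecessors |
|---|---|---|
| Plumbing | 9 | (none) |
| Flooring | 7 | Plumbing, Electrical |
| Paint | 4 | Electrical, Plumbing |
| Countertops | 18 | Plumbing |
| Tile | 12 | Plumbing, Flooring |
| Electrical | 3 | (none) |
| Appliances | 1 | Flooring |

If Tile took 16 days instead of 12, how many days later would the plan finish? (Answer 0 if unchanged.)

As given, the longest chain is Plumbing→Flooring→Tile = 9+7+12 = 28, so the finish is 28 days.
Tile lies on that path, so at 16 days the path becomes 32 days.
No other chain overtakes it, so the finish is 32 days.
Change in finish: 32 − 28 = +4 days.

4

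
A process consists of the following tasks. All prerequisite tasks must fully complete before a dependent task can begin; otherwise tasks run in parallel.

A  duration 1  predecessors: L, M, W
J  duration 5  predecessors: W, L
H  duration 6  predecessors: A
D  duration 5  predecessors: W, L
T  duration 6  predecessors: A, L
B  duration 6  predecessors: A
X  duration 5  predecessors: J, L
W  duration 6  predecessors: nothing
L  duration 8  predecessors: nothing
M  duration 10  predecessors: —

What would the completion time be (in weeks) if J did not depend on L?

17

With the dependency in place, L→J→X = 8+5+5 = 18 sets the finish at 18 weeks.
Without L→J, J's earliest start moves from 8 to 6.
After: M→A→B = 10+1+6 = 17 → 17 weeks.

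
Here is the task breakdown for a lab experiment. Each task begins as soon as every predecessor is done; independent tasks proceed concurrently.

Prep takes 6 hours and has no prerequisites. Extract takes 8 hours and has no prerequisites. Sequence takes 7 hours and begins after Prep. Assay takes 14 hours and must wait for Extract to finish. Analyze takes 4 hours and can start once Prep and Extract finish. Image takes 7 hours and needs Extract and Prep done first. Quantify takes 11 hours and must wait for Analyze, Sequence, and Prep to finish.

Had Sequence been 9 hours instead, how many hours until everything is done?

26

Baseline: Prep→Sequence→Quantify = 6+7+11 = 24 → 24 hours.
Sequence lies on that path, so at 9 hours the path becomes 26 hours.
No other chain overtakes it, so the finish is 26 hours.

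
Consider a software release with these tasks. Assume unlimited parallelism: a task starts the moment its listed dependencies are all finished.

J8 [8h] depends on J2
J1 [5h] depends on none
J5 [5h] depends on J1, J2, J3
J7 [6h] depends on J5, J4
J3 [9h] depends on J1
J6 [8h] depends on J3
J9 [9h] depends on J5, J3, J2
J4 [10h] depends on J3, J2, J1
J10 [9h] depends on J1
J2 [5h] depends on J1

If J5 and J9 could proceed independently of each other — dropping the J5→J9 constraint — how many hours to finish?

Original critical path: J1→J3→J4→J7 = 5+9+10+6 = 30 ⇒ 30 hours.
Without J5→J9, J9's earliest start moves from 19 to 14.
After: J1→J3→J4→J7 = 5+9+10+6 = 30 → 30 hours.

30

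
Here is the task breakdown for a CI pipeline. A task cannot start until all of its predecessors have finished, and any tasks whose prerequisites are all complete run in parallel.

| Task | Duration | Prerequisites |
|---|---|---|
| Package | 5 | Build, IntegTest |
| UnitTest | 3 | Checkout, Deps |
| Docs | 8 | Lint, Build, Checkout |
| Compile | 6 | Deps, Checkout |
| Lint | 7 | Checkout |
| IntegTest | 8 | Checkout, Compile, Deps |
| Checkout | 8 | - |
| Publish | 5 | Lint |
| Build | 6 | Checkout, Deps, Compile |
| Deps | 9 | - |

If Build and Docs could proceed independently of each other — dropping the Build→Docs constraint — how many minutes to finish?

Before: longest chain Deps→Compile→Build→Docs = 9+6+6+8 = 29, finish 29.
Without Build→Docs, Docs's earliest start moves from 21 to 15.
New critical path: Deps→Compile→IntegTest→Package = 9+6+8+5 = 28 ⇒ 28 minutes.

28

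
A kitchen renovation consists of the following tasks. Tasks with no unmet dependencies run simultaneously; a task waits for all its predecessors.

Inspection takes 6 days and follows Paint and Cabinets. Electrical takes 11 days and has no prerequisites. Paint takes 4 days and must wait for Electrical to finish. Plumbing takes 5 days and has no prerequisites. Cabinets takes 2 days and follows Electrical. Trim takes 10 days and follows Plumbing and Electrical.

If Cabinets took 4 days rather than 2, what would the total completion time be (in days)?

Baseline: Electrical→Paint→Inspection = 11+4+6 = 21 → 21 days.
Cabinets is off the critical path — its longest chain is 19 days, giving 2 of slack.
New critical path: Electrical→Cabinets→Inspection = 11+4+6 = 21 ⇒ 21 days.

21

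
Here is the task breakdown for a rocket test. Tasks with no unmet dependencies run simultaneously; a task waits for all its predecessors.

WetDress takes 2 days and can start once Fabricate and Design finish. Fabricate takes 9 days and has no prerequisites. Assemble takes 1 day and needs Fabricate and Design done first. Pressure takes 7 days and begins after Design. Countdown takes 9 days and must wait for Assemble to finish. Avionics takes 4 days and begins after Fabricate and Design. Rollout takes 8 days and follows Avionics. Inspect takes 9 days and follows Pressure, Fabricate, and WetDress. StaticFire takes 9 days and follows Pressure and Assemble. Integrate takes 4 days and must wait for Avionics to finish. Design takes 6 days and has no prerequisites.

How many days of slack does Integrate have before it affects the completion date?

5

The longest chain is Design→Pressure→StaticFire = 6+7+9 = 22; overall finish 22 days.
Integrate finishes as early as 17 and must finish by 22.
Float = 22 − 17 = 5.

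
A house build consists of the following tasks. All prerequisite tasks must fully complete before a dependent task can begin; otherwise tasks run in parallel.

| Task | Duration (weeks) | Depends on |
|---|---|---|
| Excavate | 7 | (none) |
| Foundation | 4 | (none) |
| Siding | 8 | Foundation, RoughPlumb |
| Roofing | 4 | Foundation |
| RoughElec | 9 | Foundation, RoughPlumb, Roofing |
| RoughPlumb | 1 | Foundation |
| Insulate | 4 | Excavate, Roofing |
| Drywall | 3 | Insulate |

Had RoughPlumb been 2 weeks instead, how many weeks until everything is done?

Critical path before the change: Foundation→Roofing→RoughElec = 4+4+9 = 17 giving 17 weeks.
The longest path through RoughPlumb is only 14 weeks, so RoughPlumb has float 3.
That remains the longest chain; total 17 weeks.

17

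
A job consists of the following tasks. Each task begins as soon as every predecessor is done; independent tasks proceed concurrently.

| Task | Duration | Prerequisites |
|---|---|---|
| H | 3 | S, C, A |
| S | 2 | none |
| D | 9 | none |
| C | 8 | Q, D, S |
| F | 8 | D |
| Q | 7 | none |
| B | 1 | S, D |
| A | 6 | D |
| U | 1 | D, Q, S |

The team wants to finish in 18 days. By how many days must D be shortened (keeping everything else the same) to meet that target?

Current finish: 20 days; target: 18.
D is on every critical path, so each day cut from D cuts the finish by one (this holds down to a finish of 18).
Need 20 − 18 = 2 days off D → D becomes 7 days, finish becomes 18.

2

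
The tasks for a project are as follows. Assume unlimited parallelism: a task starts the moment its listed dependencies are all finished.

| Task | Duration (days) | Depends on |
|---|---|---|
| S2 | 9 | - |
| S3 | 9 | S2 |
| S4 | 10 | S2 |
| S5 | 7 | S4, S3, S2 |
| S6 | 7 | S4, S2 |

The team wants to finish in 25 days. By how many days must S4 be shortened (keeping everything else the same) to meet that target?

1

Current finish: 26 days; target: 25.
S4 is on every critical path, so each day cut from S4 cuts the finish by one (this holds down to a finish of 25).
Need 26 − 25 = 1 day off S4 → S4 becomes 9 days, finish becomes 25.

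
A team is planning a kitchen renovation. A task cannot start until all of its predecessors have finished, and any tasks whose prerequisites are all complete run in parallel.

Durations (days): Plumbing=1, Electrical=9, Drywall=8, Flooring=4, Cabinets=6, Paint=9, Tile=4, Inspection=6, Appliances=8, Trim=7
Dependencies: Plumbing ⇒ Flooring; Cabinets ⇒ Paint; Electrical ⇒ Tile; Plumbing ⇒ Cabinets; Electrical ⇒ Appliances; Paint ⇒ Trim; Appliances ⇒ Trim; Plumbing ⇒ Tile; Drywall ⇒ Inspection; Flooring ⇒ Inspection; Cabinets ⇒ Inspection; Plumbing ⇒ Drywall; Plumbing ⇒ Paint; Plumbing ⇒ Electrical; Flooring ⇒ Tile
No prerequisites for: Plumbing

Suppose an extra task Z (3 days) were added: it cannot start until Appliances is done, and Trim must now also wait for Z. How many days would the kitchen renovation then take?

Originally the kitchen renovation takes 25 days.
With Z inserted, Trim now waits for max(Paint, Appliances, Z).
New critical path: Plumbing→Electrical→Appliances→Z→Trim = 1+9+8+3+7 = 28 ⇒ 28 days.

28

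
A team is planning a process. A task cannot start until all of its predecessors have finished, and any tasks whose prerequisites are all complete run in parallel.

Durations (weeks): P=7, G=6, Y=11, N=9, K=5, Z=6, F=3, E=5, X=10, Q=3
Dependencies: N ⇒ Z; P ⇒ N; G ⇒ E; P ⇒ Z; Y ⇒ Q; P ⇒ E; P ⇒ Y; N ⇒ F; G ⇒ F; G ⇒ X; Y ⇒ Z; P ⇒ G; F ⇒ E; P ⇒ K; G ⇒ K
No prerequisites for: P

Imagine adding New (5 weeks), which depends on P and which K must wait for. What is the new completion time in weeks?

Originally the plan takes 24 weeks.
With New inserted, K now waits for max(P, G, New).
New critical path: P→Y→Z = 7+11+6 = 24 ⇒ 24 weeks.

24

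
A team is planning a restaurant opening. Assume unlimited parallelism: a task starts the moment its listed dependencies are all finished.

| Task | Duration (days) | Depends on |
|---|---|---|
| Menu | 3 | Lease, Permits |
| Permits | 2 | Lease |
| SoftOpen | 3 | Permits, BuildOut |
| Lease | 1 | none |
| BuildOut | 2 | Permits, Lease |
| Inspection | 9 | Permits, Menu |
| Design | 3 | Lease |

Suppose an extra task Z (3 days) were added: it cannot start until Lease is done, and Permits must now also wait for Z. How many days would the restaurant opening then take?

Originally the restaurant opening takes 15 days.
With Z inserted, Permits now waits for max(Lease, Z).
New critical path: Lease→Z→Permits→Menu→Inspection = 1+3+2+3+9 = 18 ⇒ 18 days.

18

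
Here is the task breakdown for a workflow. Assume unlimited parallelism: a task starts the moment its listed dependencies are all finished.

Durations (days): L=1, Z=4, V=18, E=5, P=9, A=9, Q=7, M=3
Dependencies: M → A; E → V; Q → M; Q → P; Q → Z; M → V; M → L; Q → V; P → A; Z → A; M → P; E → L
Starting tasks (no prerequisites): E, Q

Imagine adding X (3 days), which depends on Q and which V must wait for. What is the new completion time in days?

28

Originally the workflow takes 28 days.
With X inserted, V now waits for max(M, E, Q, X).
New critical path: Q→X→V = 7+3+18 = 28 ⇒ 28 days.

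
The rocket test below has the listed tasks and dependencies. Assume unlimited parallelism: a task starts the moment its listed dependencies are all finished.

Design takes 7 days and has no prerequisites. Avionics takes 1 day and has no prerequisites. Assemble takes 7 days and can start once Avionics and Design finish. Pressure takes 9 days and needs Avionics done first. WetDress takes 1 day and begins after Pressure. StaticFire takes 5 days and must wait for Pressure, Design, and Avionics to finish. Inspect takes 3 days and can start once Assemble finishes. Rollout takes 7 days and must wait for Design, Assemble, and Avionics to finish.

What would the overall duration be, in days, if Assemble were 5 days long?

19

As given, the longest chain is Design→Assemble→Rollout = 7+7+7 = 21, so the finish is 21 days.
Assemble is on the critical path; changing it to 5 makes that path 19 days.
That remains the longest chain; total 19 days.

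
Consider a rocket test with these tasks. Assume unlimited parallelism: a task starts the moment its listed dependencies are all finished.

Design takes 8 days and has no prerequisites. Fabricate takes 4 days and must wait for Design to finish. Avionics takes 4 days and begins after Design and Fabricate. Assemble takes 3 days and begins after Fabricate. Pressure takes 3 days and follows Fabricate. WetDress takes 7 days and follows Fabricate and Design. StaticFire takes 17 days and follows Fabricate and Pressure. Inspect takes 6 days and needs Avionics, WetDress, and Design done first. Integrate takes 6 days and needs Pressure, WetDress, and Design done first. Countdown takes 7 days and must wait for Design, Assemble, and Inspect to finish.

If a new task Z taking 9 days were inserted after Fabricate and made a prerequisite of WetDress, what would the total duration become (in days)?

41

Originally the job takes 32 days.
With Z inserted, WetDress now waits for max(Fabricate, Design, Z).
New critical path: Design→Fabricate→Z→WetDress→Inspect→Countdown = 8+4+9+7+6+7 = 41 ⇒ 41 days.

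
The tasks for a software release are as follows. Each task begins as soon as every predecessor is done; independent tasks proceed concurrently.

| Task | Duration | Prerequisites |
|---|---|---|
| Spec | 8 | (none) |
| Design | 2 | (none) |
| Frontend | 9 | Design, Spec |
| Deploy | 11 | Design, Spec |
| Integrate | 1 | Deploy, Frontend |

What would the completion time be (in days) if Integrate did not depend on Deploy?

19

With the dependency in place, Spec→Deploy→Integrate = 8+11+1 = 20 sets the finish at 20 days.
Without Deploy→Integrate, Integrate's earliest start moves from 19 to 17.
After: Spec→Deploy = 8+11 = 19 → 19 days.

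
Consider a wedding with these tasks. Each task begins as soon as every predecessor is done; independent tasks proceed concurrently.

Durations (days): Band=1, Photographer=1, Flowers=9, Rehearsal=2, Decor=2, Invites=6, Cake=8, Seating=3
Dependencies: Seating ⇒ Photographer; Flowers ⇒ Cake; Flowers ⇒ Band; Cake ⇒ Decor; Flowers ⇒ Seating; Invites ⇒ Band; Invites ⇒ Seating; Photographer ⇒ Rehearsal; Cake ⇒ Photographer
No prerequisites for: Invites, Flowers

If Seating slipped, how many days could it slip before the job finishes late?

5

Flowers→Cake→Photographer→Rehearsal = 9+8+1+2 = 20 sets the makespan at 20 days.
The longest chain containing Seating totals 15 days.
Slack of Seating = 14 − 9 = 5 days.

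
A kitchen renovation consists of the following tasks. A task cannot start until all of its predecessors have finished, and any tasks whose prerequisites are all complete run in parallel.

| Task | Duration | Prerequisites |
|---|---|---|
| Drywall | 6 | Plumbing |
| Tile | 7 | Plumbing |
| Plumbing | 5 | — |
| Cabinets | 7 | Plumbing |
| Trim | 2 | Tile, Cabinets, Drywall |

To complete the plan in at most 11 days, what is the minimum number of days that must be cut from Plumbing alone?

Current finish: 14 days; target: 11.
Plumbing is on every critical path, so each day cut from Plumbing cuts the finish by one (this holds down to a finish of 10).
Need 14 − 11 = 3 days off Plumbing → Plumbing becomes 2 days, finish becomes 11.

3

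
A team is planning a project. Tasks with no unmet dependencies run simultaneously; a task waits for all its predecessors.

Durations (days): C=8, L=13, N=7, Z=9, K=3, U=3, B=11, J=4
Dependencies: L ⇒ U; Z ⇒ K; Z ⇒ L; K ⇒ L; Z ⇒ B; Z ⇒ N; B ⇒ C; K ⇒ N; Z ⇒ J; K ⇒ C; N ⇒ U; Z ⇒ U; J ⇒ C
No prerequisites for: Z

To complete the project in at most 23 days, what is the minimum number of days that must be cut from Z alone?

Current finish: 28 days; target: 23.
Z is on every critical path, so each day cut from Z cuts the finish by one (this holds down to a finish of 20).
Need 28 − 23 = 5 days off Z → Z becomes 4 days, finish becomes 23.

5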